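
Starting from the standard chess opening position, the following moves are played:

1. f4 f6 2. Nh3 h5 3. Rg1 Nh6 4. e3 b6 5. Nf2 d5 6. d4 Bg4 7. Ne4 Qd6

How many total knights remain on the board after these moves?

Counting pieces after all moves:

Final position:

  a b c d e f g h
  ─────────────────
8│♜ ♞ · · ♚ ♝ · ♜│8
7│♟ · ♟ · ♟ · ♟ ·│7
6│· ♟ · ♛ · ♟ · ♞│6
5│· · · ♟ · · · ♟│5
4│· · · ♙ ♘ ♙ ♝ ·│4
3│· · · · ♙ · · ·│3
2│♙ ♙ ♙ · · · ♙ ♙│2
1│♖ ♘ ♗ ♕ ♔ ♗ ♖ ·│1
  ─────────────────
  a b c d e f g h


4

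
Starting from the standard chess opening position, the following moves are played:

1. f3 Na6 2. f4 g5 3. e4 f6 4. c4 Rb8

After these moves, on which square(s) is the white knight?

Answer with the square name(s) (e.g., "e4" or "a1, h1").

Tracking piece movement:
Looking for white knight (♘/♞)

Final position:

  a b c d e f g h
  ─────────────────
8│· ♜ ♝ ♛ ♚ ♝ ♞ ♜│8
7│♟ ♟ ♟ ♟ ♟ · · ♟│7
6│♞ · · · · ♟ · ·│6
5│· · · · · · ♟ ·│5
4│· · ♙ · ♙ ♙ · ·│4
3│· · · · · · · ·│3
2│♙ ♙ · ♙ · · ♙ ♙│2
1│♖ ♘ ♗ ♕ ♔ ♗ ♘ ♖│1
  ─────────────────
  a b c d e f g h


b1, g1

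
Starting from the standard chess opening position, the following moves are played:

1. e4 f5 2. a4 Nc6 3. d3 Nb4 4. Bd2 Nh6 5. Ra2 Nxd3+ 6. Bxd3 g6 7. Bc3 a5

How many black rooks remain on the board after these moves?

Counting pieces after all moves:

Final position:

  a b c d e f g h
  ─────────────────
8│♜ · ♝ ♛ ♚ ♝ · ♜│8
7│· ♟ ♟ ♟ ♟ · · ♟│7
6│· · · · · · ♟ ♞│6
5│♟ · · · · ♟ · ·│5
4│♙ · · · ♙ · · ·│4
3│· · ♗ ♗ · · · ·│3
2│♖ ♙ ♙ · · ♙ ♙ ♙│2
1│· ♘ · ♕ ♔ · ♘ ♖│1
  ─────────────────
  a b c d e f g h


2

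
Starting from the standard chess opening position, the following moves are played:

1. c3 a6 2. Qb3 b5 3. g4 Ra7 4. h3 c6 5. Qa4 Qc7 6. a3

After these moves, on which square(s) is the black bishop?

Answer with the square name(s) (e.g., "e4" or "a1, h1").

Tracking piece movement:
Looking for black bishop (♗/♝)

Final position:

  a b c d e f g h
  ─────────────────
8│· ♞ ♝ · ♚ ♝ ♞ ♜│8
7│♜ · ♛ ♟ ♟ ♟ ♟ ♟│7
6│♟ · ♟ · · · · ·│6
5│· ♟ · · · · · ·│5
4│♕ · · · · · ♙ ·│4
3│♙ · ♙ · · · · ♙│3
2│· ♙ · ♙ ♙ ♙ · ·│2
1│♖ ♘ ♗ · ♔ ♗ ♘ ♖│1
  ─────────────────
  a b c d e f g h


c8, f8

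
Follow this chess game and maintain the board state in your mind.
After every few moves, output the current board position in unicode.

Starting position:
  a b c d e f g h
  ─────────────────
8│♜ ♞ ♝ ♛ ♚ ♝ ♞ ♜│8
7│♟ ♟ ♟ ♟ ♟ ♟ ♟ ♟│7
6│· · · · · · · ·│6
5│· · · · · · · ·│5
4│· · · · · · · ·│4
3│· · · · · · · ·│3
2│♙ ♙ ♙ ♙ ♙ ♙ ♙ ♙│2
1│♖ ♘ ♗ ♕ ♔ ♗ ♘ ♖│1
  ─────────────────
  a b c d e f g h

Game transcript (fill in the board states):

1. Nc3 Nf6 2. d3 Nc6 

  a b c d e f g h
  ─────────────────
8│♜ · ♝ ♛ ♚ ♝ · ♜│8
7│♟ ♟ ♟ ♟ ♟ ♟ ♟ ♟│7
6│· · ♞ · · ♞ · ·│6
5│· · · · · · · ·│5
4│· · · · · · · ·│4
3│· · ♘ ♙ · · · ·│3
2│♙ ♙ ♙ · ♙ ♙ ♙ ♙│2
1│♖ · ♗ ♕ ♔ ♗ ♘ ♖│1
  ─────────────────
  a b c d e f g h

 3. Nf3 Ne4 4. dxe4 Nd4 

  a b c d e f g h
  ─────────────────
8│♜ · ♝ ♛ ♚ ♝ · ♜│8
7│♟ ♟ ♟ ♟ ♟ ♟ ♟ ♟│7
6│· · · · · · · ·│6
5│· · · · · · · ·│5
4│· · · ♞ ♙ · · ·│4
3│· · ♘ · · ♘ · ·│3
2│♙ ♙ ♙ · ♙ ♙ ♙ ♙│2
1│♖ · ♗ ♕ ♔ ♗ · ♖│1
  ─────────────────
  a b c d e f g h

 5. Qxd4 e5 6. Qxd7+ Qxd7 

  a b c d e f g h
  ─────────────────
8│♜ · ♝ · ♚ ♝ · ♜│8
7│♟ ♟ ♟ ♛ · ♟ ♟ ♟│7
6│· · · · · · · ·│6
5│· · · · ♟ · · ·│5
4│· · · · ♙ · · ·│4
3│· · ♘ · · ♘ · ·│3
2│♙ ♙ ♙ · ♙ ♙ ♙ ♙│2
1│♖ · ♗ · ♔ ♗ · ♖│1
  ─────────────────
  a b c d e f g h



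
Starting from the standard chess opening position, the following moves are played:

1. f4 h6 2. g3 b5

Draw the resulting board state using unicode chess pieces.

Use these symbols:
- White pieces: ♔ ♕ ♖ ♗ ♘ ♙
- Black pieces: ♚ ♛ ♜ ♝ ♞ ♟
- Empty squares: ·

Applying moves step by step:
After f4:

♜ ♞ ♝ ♛ ♚ ♝ ♞ ♜
♟ ♟ ♟ ♟ ♟ ♟ ♟ ♟
· · · · · · · ·
· · · · · · · ·
· · · · · ♙ · ·
· · · · · · · ·
♙ ♙ ♙ ♙ ♙ · ♙ ♙
♖ ♘ ♗ ♕ ♔ ♗ ♘ ♖


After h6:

♜ ♞ ♝ ♛ ♚ ♝ ♞ ♜
♟ ♟ ♟ ♟ ♟ ♟ ♟ ·
· · · · · · · ♟
· · · · · · · ·
· · · · · ♙ · ·
· · · · · · · ·
♙ ♙ ♙ ♙ ♙ · ♙ ♙
♖ ♘ ♗ ♕ ♔ ♗ ♘ ♖


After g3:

♜ ♞ ♝ ♛ ♚ ♝ ♞ ♜
♟ ♟ ♟ ♟ ♟ ♟ ♟ ·
· · · · · · · ♟
· · · · · · · ·
· · · · · ♙ · ·
· · · · · · ♙ ·
♙ ♙ ♙ ♙ ♙ · · ♙
♖ ♘ ♗ ♕ ♔ ♗ ♘ ♖


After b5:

♜ ♞ ♝ ♛ ♚ ♝ ♞ ♜
♟ · ♟ ♟ ♟ ♟ ♟ ·
· · · · · · · ♟
· ♟ · · · · · ·
· · · · · ♙ · ·
· · · · · · ♙ ·
♙ ♙ ♙ ♙ ♙ · · ♙
♖ ♘ ♗ ♕ ♔ ♗ ♘ ♖



  a b c d e f g h
  ─────────────────
8│♜ ♞ ♝ ♛ ♚ ♝ ♞ ♜│8
7│♟ · ♟ ♟ ♟ ♟ ♟ ·│7
6│· · · · · · · ♟│6
5│· ♟ · · · · · ·│5
4│· · · · · ♙ · ·│4
3│· · · · · · ♙ ·│3
2│♙ ♙ ♙ ♙ ♙ · · ♙│2
1│♖ ♘ ♗ ♕ ♔ ♗ ♘ ♖│1
  ─────────────────
  a b c d e f g h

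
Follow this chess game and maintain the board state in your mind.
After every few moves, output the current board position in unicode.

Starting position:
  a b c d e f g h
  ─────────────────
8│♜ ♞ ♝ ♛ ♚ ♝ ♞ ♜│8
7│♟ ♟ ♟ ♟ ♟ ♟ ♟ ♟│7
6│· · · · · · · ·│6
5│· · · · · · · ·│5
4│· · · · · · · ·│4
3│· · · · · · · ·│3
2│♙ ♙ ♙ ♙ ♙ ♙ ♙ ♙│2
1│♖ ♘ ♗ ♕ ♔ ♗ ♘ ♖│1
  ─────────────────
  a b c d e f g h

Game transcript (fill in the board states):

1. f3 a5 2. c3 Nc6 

  a b c d e f g h
  ─────────────────
8│♜ · ♝ ♛ ♚ ♝ ♞ ♜│8
7│· ♟ ♟ ♟ ♟ ♟ ♟ ♟│7
6│· · ♞ · · · · ·│6
5│♟ · · · · · · ·│5
4│· · · · · · · ·│4
3│· · ♙ · · ♙ · ·│3
2│♙ ♙ · ♙ ♙ · ♙ ♙│2
1│♖ ♘ ♗ ♕ ♔ ♗ ♘ ♖│1
  ─────────────────
  a b c d e f g h

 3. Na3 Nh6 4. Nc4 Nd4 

  a b c d e f g h
  ─────────────────
8│♜ · ♝ ♛ ♚ ♝ · ♜│8
7│· ♟ ♟ ♟ ♟ ♟ ♟ ♟│7
6│· · · · · · · ♞│6
5│♟ · · · · · · ·│5
4│· · ♘ ♞ · · · ·│4
3│· · ♙ · · ♙ · ·│3
2│♙ ♙ · ♙ ♙ · ♙ ♙│2
1│♖ · ♗ ♕ ♔ ♗ ♘ ♖│1
  ─────────────────
  a b c d e f g h

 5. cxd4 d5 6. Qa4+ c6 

  a b c d e f g h
  ─────────────────
8│♜ · ♝ ♛ ♚ ♝ · ♜│8
7│· ♟ · · ♟ ♟ ♟ ♟│7
6│· · ♟ · · · · ♞│6
5│♟ · · ♟ · · · ·│5
4│♕ · ♘ ♙ · · · ·│4
3│· · · · · ♙ · ·│3
2│♙ ♙ · ♙ ♙ · ♙ ♙│2
1│♖ · ♗ · ♔ ♗ ♘ ♖│1
  ─────────────────
  a b c d e f g h

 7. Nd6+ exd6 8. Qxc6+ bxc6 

  a b c d e f g h
  ─────────────────
8│♜ · ♝ ♛ ♚ ♝ · ♜│8
7│· · · · · ♟ ♟ ♟│7
6│· · ♟ ♟ · · · ♞│6
5│♟ · · ♟ · · · ·│5
4│· · · ♙ · · · ·│4
3│· · · · · ♙ · ·│3
2│♙ ♙ · ♙ ♙ · ♙ ♙│2
1│♖ · ♗ · ♔ ♗ ♘ ♖│1
  ─────────────────
  a b c d e f g h

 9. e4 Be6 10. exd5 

  a b c d e f g h
  ─────────────────
8│♜ · · ♛ ♚ ♝ · ♜│8
7│· · · · · ♟ ♟ ♟│7
6│· · ♟ ♟ ♝ · · ♞│6
5│♟ · · ♙ · · · ·│5
4│· · · ♙ · · · ·│4
3│· · · · · ♙ · ·│3
2│♙ ♙ · ♙ · · ♙ ♙│2
1│♖ · ♗ · ♔ ♗ ♘ ♖│1
  ─────────────────
  a b c d e f g h


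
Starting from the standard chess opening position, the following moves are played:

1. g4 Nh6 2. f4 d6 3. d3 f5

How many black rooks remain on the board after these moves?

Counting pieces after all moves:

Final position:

  a b c d e f g h
  ─────────────────
8│♜ ♞ ♝ ♛ ♚ ♝ · ♜│8
7│♟ ♟ ♟ · ♟ · ♟ ♟│7
6│· · · ♟ · · · ♞│6
5│· · · · · ♟ · ·│5
4│· · · · · ♙ ♙ ·│4
3│· · · ♙ · · · ·│3
2│♙ ♙ ♙ · ♙ · · ♙│2
1│♖ ♘ ♗ ♕ ♔ ♗ ♘ ♖│1
  ─────────────────
  a b c d e f g h


2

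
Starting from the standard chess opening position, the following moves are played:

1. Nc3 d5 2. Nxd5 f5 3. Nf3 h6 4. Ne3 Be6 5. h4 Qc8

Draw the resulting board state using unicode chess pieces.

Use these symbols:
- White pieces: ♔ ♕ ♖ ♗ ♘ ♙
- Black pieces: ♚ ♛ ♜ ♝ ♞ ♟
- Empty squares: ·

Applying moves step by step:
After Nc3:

♜ ♞ ♝ ♛ ♚ ♝ ♞ ♜
♟ ♟ ♟ ♟ ♟ ♟ ♟ ♟
· · · · · · · ·
· · · · · · · ·
· · · · · · · ·
· · ♘ · · · · ·
♙ ♙ ♙ ♙ ♙ ♙ ♙ ♙
♖ · ♗ ♕ ♔ ♗ ♘ ♖


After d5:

♜ ♞ ♝ ♛ ♚ ♝ ♞ ♜
♟ ♟ ♟ · ♟ ♟ ♟ ♟
· · · · · · · ·
· · · ♟ · · · ·
· · · · · · · ·
· · ♘ · · · · ·
♙ ♙ ♙ ♙ ♙ ♙ ♙ ♙
♖ · ♗ ♕ ♔ ♗ ♘ ♖


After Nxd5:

♜ ♞ ♝ ♛ ♚ ♝ ♞ ♜
♟ ♟ ♟ · ♟ ♟ ♟ ♟
· · · · · · · ·
· · · ♘ · · · ·
· · · · · · · ·
· · · · · · · ·
♙ ♙ ♙ ♙ ♙ ♙ ♙ ♙
♖ · ♗ ♕ ♔ ♗ ♘ ♖


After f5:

♜ ♞ ♝ ♛ ♚ ♝ ♞ ♜
♟ ♟ ♟ · ♟ · ♟ ♟
· · · · · · · ·
· · · ♘ · ♟ · ·
· · · · · · · ·
· · · · · · · ·
♙ ♙ ♙ ♙ ♙ ♙ ♙ ♙
♖ · ♗ ♕ ♔ ♗ ♘ ♖


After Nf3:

♜ ♞ ♝ ♛ ♚ ♝ ♞ ♜
♟ ♟ ♟ · ♟ · ♟ ♟
· · · · · · · ·
· · · ♘ · ♟ · ·
· · · · · · · ·
· · · · · ♘ · ·
♙ ♙ ♙ ♙ ♙ ♙ ♙ ♙
♖ · ♗ ♕ ♔ ♗ · ♖


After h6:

♜ ♞ ♝ ♛ ♚ ♝ ♞ ♜
♟ ♟ ♟ · ♟ · ♟ ·
· · · · · · · ♟
· · · ♘ · ♟ · ·
· · · · · · · ·
· · · · · ♘ · ·
♙ ♙ ♙ ♙ ♙ ♙ ♙ ♙
♖ · ♗ ♕ ♔ ♗ · ♖


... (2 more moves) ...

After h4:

♜ ♞ · ♛ ♚ ♝ ♞ ♜
♟ ♟ ♟ · ♟ · ♟ ·
· · · · ♝ · · ♟
· · · · · ♟ · ·
· · · · · · · ♙
· · · · ♘ ♘ · ·
♙ ♙ ♙ ♙ ♙ ♙ ♙ ·
♖ · ♗ ♕ ♔ ♗ · ♖


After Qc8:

♜ ♞ ♛ · ♚ ♝ ♞ ♜
♟ ♟ ♟ · ♟ · ♟ ·
· · · · ♝ · · ♟
· · · · · ♟ · ·
· · · · · · · ♙
· · · · ♘ ♘ · ·
♙ ♙ ♙ ♙ ♙ ♙ ♙ ·
♖ · ♗ ♕ ♔ ♗ · ♖



  a b c d e f g h
  ─────────────────
8│♜ ♞ ♛ · ♚ ♝ ♞ ♜│8
7│♟ ♟ ♟ · ♟ · ♟ ·│7
6│· · · · ♝ · · ♟│6
5│· · · · · ♟ · ·│5
4│· · · · · · · ♙│4
3│· · · · ♘ ♘ · ·│3
2│♙ ♙ ♙ ♙ ♙ ♙ ♙ ·│2
1│♖ · ♗ ♕ ♔ ♗ · ♖│1
  ─────────────────
  a b c d e f g h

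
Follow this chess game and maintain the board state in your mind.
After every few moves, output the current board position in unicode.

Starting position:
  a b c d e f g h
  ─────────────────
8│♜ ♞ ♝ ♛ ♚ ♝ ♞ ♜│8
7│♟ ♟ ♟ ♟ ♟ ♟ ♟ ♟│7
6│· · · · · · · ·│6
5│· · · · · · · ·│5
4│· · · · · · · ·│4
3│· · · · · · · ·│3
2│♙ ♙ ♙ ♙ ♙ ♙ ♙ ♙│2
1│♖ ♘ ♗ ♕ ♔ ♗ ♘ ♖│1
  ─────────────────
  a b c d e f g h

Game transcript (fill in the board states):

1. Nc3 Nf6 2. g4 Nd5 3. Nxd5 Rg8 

  a b c d e f g h
  ─────────────────
8│♜ ♞ ♝ ♛ ♚ ♝ ♜ ·│8
7│♟ ♟ ♟ ♟ ♟ ♟ ♟ ♟│7
6│· · · · · · · ·│6
5│· · · ♘ · · · ·│5
4│· · · · · · ♙ ·│4
3│· · · · · · · ·│3
2│♙ ♙ ♙ ♙ ♙ ♙ · ♙│2
1│♖ · ♗ ♕ ♔ ♗ ♘ ♖│1
  ─────────────────
  a b c d e f g h

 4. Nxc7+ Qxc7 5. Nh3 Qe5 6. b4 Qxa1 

  a b c d e f g h
  ─────────────────
8│♜ ♞ ♝ · ♚ ♝ ♜ ·│8
7│♟ ♟ · ♟ ♟ ♟ ♟ ♟│7
6│· · · · · · · ·│6
5│· · · · · · · ·│5
4│· ♙ · · · · ♙ ·│4
3│· · · · · · · ♘│3
2│♙ · ♙ ♙ ♙ ♙ · ♙│2
1│♛ · ♗ ♕ ♔ ♗ · ♖│1
  ─────────────────
  a b c d e f g h

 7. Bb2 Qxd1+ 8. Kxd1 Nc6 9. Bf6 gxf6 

  a b c d e f g h
  ─────────────────
8│♜ · ♝ · ♚ ♝ ♜ ·│8
7│♟ ♟ · ♟ ♟ ♟ · ♟│7
6│· · ♞ · · ♟ · ·│6
5│· · · · · · · ·│5
4│· ♙ · · · · ♙ ·│4
3│· · · · · · · ♘│3
2│♙ · ♙ ♙ ♙ ♙ · ♙│2
1│· · · ♔ · ♗ · ♖│1
  ─────────────────
  a b c d e f g h

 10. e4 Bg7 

  a b c d e f g h
  ─────────────────
8│♜ · ♝ · ♚ · ♜ ·│8
7│♟ ♟ · ♟ ♟ ♟ ♝ ♟│7
6│· · ♞ · · ♟ · ·│6
5│· · · · · · · ·│5
4│· ♙ · · ♙ · ♙ ·│4
3│· · · · · · · ♘│3
2│♙ · ♙ ♙ · ♙ · ♙│2
1│· · · ♔ · ♗ · ♖│1
  ─────────────────
  a b c d e f g h


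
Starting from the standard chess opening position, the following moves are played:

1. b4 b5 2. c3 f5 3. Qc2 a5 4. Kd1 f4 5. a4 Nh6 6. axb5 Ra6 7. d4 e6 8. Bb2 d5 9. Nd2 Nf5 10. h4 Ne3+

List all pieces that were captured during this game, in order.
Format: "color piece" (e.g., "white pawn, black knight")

Tracking captures:
  axb5: captured black pawn

black pawn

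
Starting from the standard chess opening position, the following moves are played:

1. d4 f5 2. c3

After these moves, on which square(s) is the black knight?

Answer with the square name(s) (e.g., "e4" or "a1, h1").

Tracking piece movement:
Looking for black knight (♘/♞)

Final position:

  a b c d e f g h
  ─────────────────
8│♜ ♞ ♝ ♛ ♚ ♝ ♞ ♜│8
7│♟ ♟ ♟ ♟ ♟ · ♟ ♟│7
6│· · · · · · · ·│6
5│· · · · · ♟ · ·│5
4│· · · ♙ · · · ·│4
3│· · ♙ · · · · ·│3
2│♙ ♙ · · ♙ ♙ ♙ ♙│2
1│♖ ♘ ♗ ♕ ♔ ♗ ♘ ♖│1
  ─────────────────
  a b c d e f g h


b8, g8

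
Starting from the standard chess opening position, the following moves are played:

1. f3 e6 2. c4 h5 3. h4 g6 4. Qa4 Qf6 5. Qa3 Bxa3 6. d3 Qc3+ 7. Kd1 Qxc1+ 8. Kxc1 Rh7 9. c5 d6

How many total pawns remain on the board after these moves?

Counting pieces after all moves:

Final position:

  a b c d e f g h
  ─────────────────
8│♜ ♞ ♝ · ♚ · ♞ ·│8
7│♟ ♟ ♟ · · ♟ · ♜│7
6│· · · ♟ ♟ · ♟ ·│6
5│· · ♙ · · · · ♟│5
4│· · · · · · · ♙│4
3│♝ · · ♙ · ♙ · ·│3
2│♙ ♙ · · ♙ · ♙ ·│2
1│♖ ♘ ♔ · · ♗ ♘ ♖│1
  ─────────────────
  a b c d e f g h


16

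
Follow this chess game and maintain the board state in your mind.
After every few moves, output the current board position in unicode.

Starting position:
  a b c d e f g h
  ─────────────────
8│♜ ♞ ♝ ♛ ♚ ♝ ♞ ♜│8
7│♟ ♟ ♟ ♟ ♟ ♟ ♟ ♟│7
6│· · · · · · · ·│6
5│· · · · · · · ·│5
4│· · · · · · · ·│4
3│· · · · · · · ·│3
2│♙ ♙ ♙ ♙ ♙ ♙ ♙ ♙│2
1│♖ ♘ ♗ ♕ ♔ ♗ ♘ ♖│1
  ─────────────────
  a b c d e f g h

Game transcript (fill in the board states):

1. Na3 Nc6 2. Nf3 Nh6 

  a b c d e f g h
  ─────────────────
8│♜ · ♝ ♛ ♚ ♝ · ♜│8
7│♟ ♟ ♟ ♟ ♟ ♟ ♟ ♟│7
6│· · ♞ · · · · ♞│6
5│· · · · · · · ·│5
4│· · · · · · · ·│4
3│♘ · · · · ♘ · ·│3
2│♙ ♙ ♙ ♙ ♙ ♙ ♙ ♙│2
1│♖ · ♗ ♕ ♔ ♗ · ♖│1
  ─────────────────
  a b c d e f g h

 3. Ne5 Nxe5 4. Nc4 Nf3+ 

  a b c d e f g h
  ─────────────────
8│♜ · ♝ ♛ ♚ ♝ · ♜│8
7│♟ ♟ ♟ ♟ ♟ ♟ ♟ ♟│7
6│· · · · · · · ♞│6
5│· · · · · · · ·│5
4│· · ♘ · · · · ·│4
3│· · · · · ♞ · ·│3
2│♙ ♙ ♙ ♙ ♙ ♙ ♙ ♙│2
1│♖ · ♗ ♕ ♔ ♗ · ♖│1
  ─────────────────
  a b c d e f g h

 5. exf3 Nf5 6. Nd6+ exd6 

  a b c d e f g h
  ─────────────────
8│♜ · ♝ ♛ ♚ ♝ · ♜│8
7│♟ ♟ ♟ ♟ · ♟ ♟ ♟│7
6│· · · ♟ · · · ·│6
5│· · · · · ♞ · ·│5
4│· · · · · · · ·│4
3│· · · · · ♙ · ·│3
2│♙ ♙ ♙ ♙ · ♙ ♙ ♙│2
1│♖ · ♗ ♕ ♔ ♗ · ♖│1
  ─────────────────
  a b c d e f g h

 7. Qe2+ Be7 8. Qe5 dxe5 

  a b c d e f g h
  ─────────────────
8│♜ · ♝ ♛ ♚ · · ♜│8
7│♟ ♟ ♟ ♟ ♝ ♟ ♟ ♟│7
6│· · · · · · · ·│6
5│· · · · ♟ ♞ · ·│5
4│· · · · · · · ·│4
3│· · · · · ♙ · ·│3
2│♙ ♙ ♙ ♙ · ♙ ♙ ♙│2
1│♖ · ♗ · ♔ ♗ · ♖│1
  ─────────────────
  a b c d e f g h



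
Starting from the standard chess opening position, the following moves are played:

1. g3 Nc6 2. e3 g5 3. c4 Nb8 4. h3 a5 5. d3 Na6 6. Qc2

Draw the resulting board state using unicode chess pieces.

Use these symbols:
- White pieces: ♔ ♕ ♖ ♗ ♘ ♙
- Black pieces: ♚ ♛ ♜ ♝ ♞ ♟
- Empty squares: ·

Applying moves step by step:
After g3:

♜ ♞ ♝ ♛ ♚ ♝ ♞ ♜
♟ ♟ ♟ ♟ ♟ ♟ ♟ ♟
· · · · · · · ·
· · · · · · · ·
· · · · · · · ·
· · · · · · ♙ ·
♙ ♙ ♙ ♙ ♙ ♙ · ♙
♖ ♘ ♗ ♕ ♔ ♗ ♘ ♖


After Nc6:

♜ · ♝ ♛ ♚ ♝ ♞ ♜
♟ ♟ ♟ ♟ ♟ ♟ ♟ ♟
· · ♞ · · · · ·
· · · · · · · ·
· · · · · · · ·
· · · · · · ♙ ·
♙ ♙ ♙ ♙ ♙ ♙ · ♙
♖ ♘ ♗ ♕ ♔ ♗ ♘ ♖


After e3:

♜ · ♝ ♛ ♚ ♝ ♞ ♜
♟ ♟ ♟ ♟ ♟ ♟ ♟ ♟
· · ♞ · · · · ·
· · · · · · · ·
· · · · · · · ·
· · · · ♙ · ♙ ·
♙ ♙ ♙ ♙ · ♙ · ♙
♖ ♘ ♗ ♕ ♔ ♗ ♘ ♖


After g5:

♜ · ♝ ♛ ♚ ♝ ♞ ♜
♟ ♟ ♟ ♟ ♟ ♟ · ♟
· · ♞ · · · · ·
· · · · · · ♟ ·
· · · · · · · ·
· · · · ♙ · ♙ ·
♙ ♙ ♙ ♙ · ♙ · ♙
♖ ♘ ♗ ♕ ♔ ♗ ♘ ♖


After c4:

♜ · ♝ ♛ ♚ ♝ ♞ ♜
♟ ♟ ♟ ♟ ♟ ♟ · ♟
· · ♞ · · · · ·
· · · · · · ♟ ·
· · ♙ · · · · ·
· · · · ♙ · ♙ ·
♙ ♙ · ♙ · ♙ · ♙
♖ ♘ ♗ ♕ ♔ ♗ ♘ ♖


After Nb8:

♜ ♞ ♝ ♛ ♚ ♝ ♞ ♜
♟ ♟ ♟ ♟ ♟ ♟ · ♟
· · · · · · · ·
· · · · · · ♟ ·
· · ♙ · · · · ·
· · · · ♙ · ♙ ·
♙ ♙ · ♙ · ♙ · ♙
♖ ♘ ♗ ♕ ♔ ♗ ♘ ♖


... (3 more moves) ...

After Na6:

♜ · ♝ ♛ ♚ ♝ ♞ ♜
· ♟ ♟ ♟ ♟ ♟ · ♟
♞ · · · · · · ·
♟ · · · · · ♟ ·
· · ♙ · · · · ·
· · · ♙ ♙ · ♙ ♙
♙ ♙ · · · ♙ · ·
♖ ♘ ♗ ♕ ♔ ♗ ♘ ♖


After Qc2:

♜ · ♝ ♛ ♚ ♝ ♞ ♜
· ♟ ♟ ♟ ♟ ♟ · ♟
♞ · · · · · · ·
♟ · · · · · ♟ ·
· · ♙ · · · · ·
· · · ♙ ♙ · ♙ ♙
♙ ♙ ♕ · · ♙ · ·
♖ ♘ ♗ · ♔ ♗ ♘ ♖



  a b c d e f g h
  ─────────────────
8│♜ · ♝ ♛ ♚ ♝ ♞ ♜│8
7│· ♟ ♟ ♟ ♟ ♟ · ♟│7
6│♞ · · · · · · ·│6
5│♟ · · · · · ♟ ·│5
4│· · ♙ · · · · ·│4
3│· · · ♙ ♙ · ♙ ♙│3
2│♙ ♙ ♕ · · ♙ · ·│2
1│♖ ♘ ♗ · ♔ ♗ ♘ ♖│1
  ─────────────────
  a b c d e f g h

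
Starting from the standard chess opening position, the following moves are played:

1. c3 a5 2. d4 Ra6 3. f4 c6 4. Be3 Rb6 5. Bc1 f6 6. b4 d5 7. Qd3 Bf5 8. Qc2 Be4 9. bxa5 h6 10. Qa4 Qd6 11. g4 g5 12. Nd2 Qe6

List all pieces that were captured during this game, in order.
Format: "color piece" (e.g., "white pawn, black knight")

Tracking captures:
  bxa5: captured black pawn

black pawn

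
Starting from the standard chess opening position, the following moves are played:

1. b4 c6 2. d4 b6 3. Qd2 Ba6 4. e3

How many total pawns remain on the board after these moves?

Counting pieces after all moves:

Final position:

  a b c d e f g h
  ─────────────────
8│♜ ♞ · ♛ ♚ ♝ ♞ ♜│8
7│♟ · · ♟ ♟ ♟ ♟ ♟│7
6│♝ ♟ ♟ · · · · ·│6
5│· · · · · · · ·│5
4│· ♙ · ♙ · · · ·│4
3│· · · · ♙ · · ·│3
2│♙ · ♙ ♕ · ♙ ♙ ♙│2
1│♖ ♘ ♗ · ♔ ♗ ♘ ♖│1
  ─────────────────
  a b c d e f g h


16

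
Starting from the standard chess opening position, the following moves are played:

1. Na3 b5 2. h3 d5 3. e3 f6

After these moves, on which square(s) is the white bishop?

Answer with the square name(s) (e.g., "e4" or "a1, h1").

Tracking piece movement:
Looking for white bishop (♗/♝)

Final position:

  a b c d e f g h
  ─────────────────
8│♜ ♞ ♝ ♛ ♚ ♝ ♞ ♜│8
7│♟ · ♟ · ♟ · ♟ ♟│7
6│· · · · · ♟ · ·│6
5│· ♟ · ♟ · · · ·│5
4│· · · · · · · ·│4
3│♘ · · · ♙ · · ♙│3
2│♙ ♙ ♙ ♙ · ♙ ♙ ·│2
1│♖ · ♗ ♕ ♔ ♗ ♘ ♖│1
  ─────────────────
  a b c d e f g h


c1, f1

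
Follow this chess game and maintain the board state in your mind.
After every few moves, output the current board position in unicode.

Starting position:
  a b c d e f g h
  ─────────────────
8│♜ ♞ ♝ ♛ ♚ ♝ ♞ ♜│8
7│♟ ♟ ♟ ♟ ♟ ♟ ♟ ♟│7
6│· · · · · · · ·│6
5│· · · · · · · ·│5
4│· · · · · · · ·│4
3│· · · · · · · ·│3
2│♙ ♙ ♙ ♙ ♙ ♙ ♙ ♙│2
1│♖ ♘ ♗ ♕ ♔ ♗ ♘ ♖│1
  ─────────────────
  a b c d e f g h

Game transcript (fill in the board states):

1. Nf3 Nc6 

  a b c d e f g h
  ─────────────────
8│♜ · ♝ ♛ ♚ ♝ ♞ ♜│8
7│♟ ♟ ♟ ♟ ♟ ♟ ♟ ♟│7
6│· · ♞ · · · · ·│6
5│· · · · · · · ·│5
4│· · · · · · · ·│4
3│· · · · · ♘ · ·│3
2│♙ ♙ ♙ ♙ ♙ ♙ ♙ ♙│2
1│♖ ♘ ♗ ♕ ♔ ♗ · ♖│1
  ─────────────────
  a b c d e f g h

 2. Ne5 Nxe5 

  a b c d e f g h
  ─────────────────
8│♜ · ♝ ♛ ♚ ♝ ♞ ♜│8
7│♟ ♟ ♟ ♟ ♟ ♟ ♟ ♟│7
6│· · · · · · · ·│6
5│· · · · ♞ · · ·│5
4│· · · · · · · ·│4
3│· · · · · · · ·│3
2│♙ ♙ ♙ ♙ ♙ ♙ ♙ ♙│2
1│♖ ♘ ♗ ♕ ♔ ♗ · ♖│1
  ─────────────────
  a b c d e f g h

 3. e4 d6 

  a b c d e f g h
  ─────────────────
8│♜ · ♝ ♛ ♚ ♝ ♞ ♜│8
7│♟ ♟ ♟ · ♟ ♟ ♟ ♟│7
6│· · · ♟ · · · ·│6
5│· · · · ♞ · · ·│5
4│· · · · ♙ · · ·│4
3│· · · · · · · ·│3
2│♙ ♙ ♙ ♙ · ♙ ♙ ♙│2
1│♖ ♘ ♗ ♕ ♔ ♗ · ♖│1
  ─────────────────
  a b c d e f g h

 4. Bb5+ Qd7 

  a b c d e f g h
  ─────────────────
8│♜ · ♝ · ♚ ♝ ♞ ♜│8
7│♟ ♟ ♟ ♛ ♟ ♟ ♟ ♟│7
6│· · · ♟ · · · ·│6
5│· ♗ · · ♞ · · ·│5
4│· · · · ♙ · · ·│4
3│· · · · · · · ·│3
2│♙ ♙ ♙ ♙ · ♙ ♙ ♙│2
1│♖ ♘ ♗ ♕ ♔ · · ♖│1
  ─────────────────
  a b c d e f g h

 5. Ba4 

  a b c d e f g h
  ─────────────────
8│♜ · ♝ · ♚ ♝ ♞ ♜│8
7│♟ ♟ ♟ ♛ ♟ ♟ ♟ ♟│7
6│· · · ♟ · · · ·│6
5│· · · · ♞ · · ·│5
4│♗ · · · ♙ · · ·│4
3│· · · · · · · ·│3
2│♙ ♙ ♙ ♙ · ♙ ♙ ♙│2
1│♖ ♘ ♗ ♕ ♔ · · ♖│1
  ─────────────────
  a b c d e f g h


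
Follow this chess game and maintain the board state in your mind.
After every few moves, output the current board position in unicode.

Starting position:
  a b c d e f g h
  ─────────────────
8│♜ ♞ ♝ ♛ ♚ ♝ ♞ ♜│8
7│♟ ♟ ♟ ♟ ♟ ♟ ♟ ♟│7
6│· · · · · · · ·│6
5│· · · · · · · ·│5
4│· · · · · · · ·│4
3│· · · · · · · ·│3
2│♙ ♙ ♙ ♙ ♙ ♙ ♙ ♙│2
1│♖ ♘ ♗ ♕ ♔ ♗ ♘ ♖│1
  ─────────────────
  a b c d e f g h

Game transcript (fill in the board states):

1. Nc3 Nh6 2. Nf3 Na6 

  a b c d e f g h
  ─────────────────
8│♜ · ♝ ♛ ♚ ♝ · ♜│8
7│♟ ♟ ♟ ♟ ♟ ♟ ♟ ♟│7
6│♞ · · · · · · ♞│6
5│· · · · · · · ·│5
4│· · · · · · · ·│4
3│· · ♘ · · ♘ · ·│3
2│♙ ♙ ♙ ♙ ♙ ♙ ♙ ♙│2
1│♖ · ♗ ♕ ♔ ♗ · ♖│1
  ─────────────────
  a b c d e f g h

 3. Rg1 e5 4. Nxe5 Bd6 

  a b c d e f g h
  ─────────────────
8│♜ · ♝ ♛ ♚ · · ♜│8
7│♟ ♟ ♟ ♟ · ♟ ♟ ♟│7
6│♞ · · ♝ · · · ♞│6
5│· · · · ♘ · · ·│5
4│· · · · · · · ·│4
3│· · ♘ · · · · ·│3
2│♙ ♙ ♙ ♙ ♙ ♙ ♙ ♙│2
1│♖ · ♗ ♕ ♔ ♗ ♖ ·│1
  ─────────────────
  a b c d e f g h

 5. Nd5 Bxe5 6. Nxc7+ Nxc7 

  a b c d e f g h
  ─────────────────
8│♜ · ♝ ♛ ♚ · · ♜│8
7│♟ ♟ ♞ ♟ · ♟ ♟ ♟│7
6│· · · · · · · ♞│6
5│· · · · ♝ · · ·│5
4│· · · · · · · ·│4
3│· · · · · · · ·│3
2│♙ ♙ ♙ ♙ ♙ ♙ ♙ ♙│2
1│♖ · ♗ ♕ ♔ ♗ ♖ ·│1
  ─────────────────
  a b c d e f g h

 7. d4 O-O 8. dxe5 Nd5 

  a b c d e f g h
  ─────────────────
8│♜ · ♝ ♛ · ♜ ♚ ·│8
7│♟ ♟ · ♟ · ♟ ♟ ♟│7
6│· · · · · · · ♞│6
5│· · · ♞ ♙ · · ·│5
4│· · · · · · · ·│4
3│· · · · · · · ·│3
2│♙ ♙ ♙ · ♙ ♙ ♙ ♙│2
1│♖ · ♗ ♕ ♔ ♗ ♖ ·│1
  ─────────────────
  a b c d e f g h

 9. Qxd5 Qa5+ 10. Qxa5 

  a b c d e f g h
  ─────────────────
8│♜ · ♝ · · ♜ ♚ ·│8
7│♟ ♟ · ♟ · ♟ ♟ ♟│7
6│· · · · · · · ♞│6
5│♕ · · · ♙ · · ·│5
4│· · · · · · · ·│4
3│· · · · · · · ·│3
2│♙ ♙ ♙ · ♙ ♙ ♙ ♙│2
1│♖ · ♗ · ♔ ♗ ♖ ·│1
  ─────────────────
  a b c d e f g h


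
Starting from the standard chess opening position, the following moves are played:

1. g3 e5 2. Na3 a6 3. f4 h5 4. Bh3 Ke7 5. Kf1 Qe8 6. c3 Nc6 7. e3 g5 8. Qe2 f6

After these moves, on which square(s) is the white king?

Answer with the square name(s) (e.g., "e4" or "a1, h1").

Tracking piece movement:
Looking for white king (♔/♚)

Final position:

  a b c d e f g h
  ─────────────────
8│♜ · ♝ · ♛ ♝ ♞ ♜│8
7│· ♟ ♟ ♟ ♚ · · ·│7
6│♟ · ♞ · · ♟ · ·│6
5│· · · · ♟ · ♟ ♟│5
4│· · · · · ♙ · ·│4
3│♘ · ♙ · ♙ · ♙ ♗│3
2│♙ ♙ · ♙ ♕ · · ♙│2
1│♖ · ♗ · · ♔ ♘ ♖│1
  ─────────────────
  a b c d e f g h


f1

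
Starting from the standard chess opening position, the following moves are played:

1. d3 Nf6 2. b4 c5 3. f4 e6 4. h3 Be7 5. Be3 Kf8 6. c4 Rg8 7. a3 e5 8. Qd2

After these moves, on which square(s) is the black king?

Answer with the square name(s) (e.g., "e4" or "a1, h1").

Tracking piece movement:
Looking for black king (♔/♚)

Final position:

  a b c d e f g h
  ─────────────────
8│♜ ♞ ♝ ♛ · ♚ ♜ ·│8
7│♟ ♟ · ♟ ♝ ♟ ♟ ♟│7
6│· · · · · ♞ · ·│6
5│· · ♟ · ♟ · · ·│5
4│· ♙ ♙ · · ♙ · ·│4
3│♙ · · ♙ ♗ · · ♙│3
2│· · · ♕ ♙ · ♙ ·│2
1│♖ ♘ · · ♔ ♗ ♘ ♖│1
  ─────────────────
  a b c d e f g h


f8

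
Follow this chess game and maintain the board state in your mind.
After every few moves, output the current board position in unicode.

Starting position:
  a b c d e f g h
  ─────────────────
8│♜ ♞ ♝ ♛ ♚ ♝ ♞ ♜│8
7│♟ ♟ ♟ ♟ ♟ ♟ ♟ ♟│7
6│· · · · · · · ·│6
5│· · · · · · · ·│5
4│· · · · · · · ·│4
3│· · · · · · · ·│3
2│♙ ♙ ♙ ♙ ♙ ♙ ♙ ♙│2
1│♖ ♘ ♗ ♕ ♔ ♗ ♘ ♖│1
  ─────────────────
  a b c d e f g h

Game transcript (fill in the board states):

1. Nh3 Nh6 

  a b c d e f g h
  ─────────────────
8│♜ ♞ ♝ ♛ ♚ ♝ · ♜│8
7│♟ ♟ ♟ ♟ ♟ ♟ ♟ ♟│7
6│· · · · · · · ♞│6
5│· · · · · · · ·│5
4│· · · · · · · ·│4
3│· · · · · · · ♘│3
2│♙ ♙ ♙ ♙ ♙ ♙ ♙ ♙│2
1│♖ ♘ ♗ ♕ ♔ ♗ · ♖│1
  ─────────────────
  a b c d e f g h

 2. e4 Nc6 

  a b c d e f g h
  ─────────────────
8│♜ · ♝ ♛ ♚ ♝ · ♜│8
7│♟ ♟ ♟ ♟ ♟ ♟ ♟ ♟│7
6│· · ♞ · · · · ♞│6
5│· · · · · · · ·│5
4│· · · · ♙ · · ·│4
3│· · · · · · · ♘│3
2│♙ ♙ ♙ ♙ · ♙ ♙ ♙│2
1│♖ ♘ ♗ ♕ ♔ ♗ · ♖│1
  ─────────────────
  a b c d e f g h

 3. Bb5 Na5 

  a b c d e f g h
  ─────────────────
8│♜ · ♝ ♛ ♚ ♝ · ♜│8
7│♟ ♟ ♟ ♟ ♟ ♟ ♟ ♟│7
6│· · · · · · · ♞│6
5│♞ ♗ · · · · · ·│5
4│· · · · ♙ · · ·│4
3│· · · · · · · ♘│3
2│♙ ♙ ♙ ♙ · ♙ ♙ ♙│2
1│♖ ♘ ♗ ♕ ♔ · · ♖│1
  ─────────────────
  a b c d e f g h



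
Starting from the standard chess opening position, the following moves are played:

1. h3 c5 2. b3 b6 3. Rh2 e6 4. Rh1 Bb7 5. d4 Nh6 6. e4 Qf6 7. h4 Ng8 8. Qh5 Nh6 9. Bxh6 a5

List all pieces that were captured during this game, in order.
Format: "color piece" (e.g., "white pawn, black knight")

Tracking captures:
  Bxh6: captured black knight

black knight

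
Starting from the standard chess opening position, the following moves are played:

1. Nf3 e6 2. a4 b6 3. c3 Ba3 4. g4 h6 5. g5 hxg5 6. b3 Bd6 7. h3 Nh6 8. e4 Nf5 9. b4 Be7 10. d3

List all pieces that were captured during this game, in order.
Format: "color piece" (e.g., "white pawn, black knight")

Tracking captures:
  hxg5: captured white pawn

white pawn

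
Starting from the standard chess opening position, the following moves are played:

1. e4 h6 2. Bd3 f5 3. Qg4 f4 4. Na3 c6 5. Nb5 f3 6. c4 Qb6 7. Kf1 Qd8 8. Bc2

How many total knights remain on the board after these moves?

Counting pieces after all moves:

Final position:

  a b c d e f g h
  ─────────────────
8│♜ ♞ ♝ ♛ ♚ ♝ ♞ ♜│8
7│♟ ♟ · ♟ ♟ · ♟ ·│7
6│· · ♟ · · · · ♟│6
5│· ♘ · · · · · ·│5
4│· · ♙ · ♙ · ♕ ·│4
3│· · · · · ♟ · ·│3
2│♙ ♙ ♗ ♙ · ♙ ♙ ♙│2
1│♖ · ♗ · · ♔ ♘ ♖│1
  ─────────────────
  a b c d e f g h


4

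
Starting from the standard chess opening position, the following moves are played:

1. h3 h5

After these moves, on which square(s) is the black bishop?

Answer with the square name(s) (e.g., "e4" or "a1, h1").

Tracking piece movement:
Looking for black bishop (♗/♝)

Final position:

  a b c d e f g h
  ─────────────────
8│♜ ♞ ♝ ♛ ♚ ♝ ♞ ♜│8
7│♟ ♟ ♟ ♟ ♟ ♟ ♟ ·│7
6│· · · · · · · ·│6
5│· · · · · · · ♟│5
4│· · · · · · · ·│4
3│· · · · · · · ♙│3
2│♙ ♙ ♙ ♙ ♙ ♙ ♙ ·│2
1│♖ ♘ ♗ ♕ ♔ ♗ ♘ ♖│1
  ─────────────────
  a b c d e f g h


c8, f8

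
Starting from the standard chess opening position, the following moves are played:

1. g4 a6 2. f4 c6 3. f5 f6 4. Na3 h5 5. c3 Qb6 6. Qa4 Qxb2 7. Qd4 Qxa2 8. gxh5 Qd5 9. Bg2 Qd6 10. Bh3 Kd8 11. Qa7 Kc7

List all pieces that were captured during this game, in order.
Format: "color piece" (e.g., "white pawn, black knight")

Tracking captures:
  Qxb2: captured white pawn
  Qxa2: captured white pawn
  gxh5: captured black pawn

white pawn, white pawn, black pawn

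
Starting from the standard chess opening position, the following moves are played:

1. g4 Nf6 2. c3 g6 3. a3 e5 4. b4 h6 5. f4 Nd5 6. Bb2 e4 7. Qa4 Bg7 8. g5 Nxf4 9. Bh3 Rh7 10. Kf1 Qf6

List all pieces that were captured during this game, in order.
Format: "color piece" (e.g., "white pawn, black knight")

Tracking captures:
  Nxf4: captured white pawn

white pawn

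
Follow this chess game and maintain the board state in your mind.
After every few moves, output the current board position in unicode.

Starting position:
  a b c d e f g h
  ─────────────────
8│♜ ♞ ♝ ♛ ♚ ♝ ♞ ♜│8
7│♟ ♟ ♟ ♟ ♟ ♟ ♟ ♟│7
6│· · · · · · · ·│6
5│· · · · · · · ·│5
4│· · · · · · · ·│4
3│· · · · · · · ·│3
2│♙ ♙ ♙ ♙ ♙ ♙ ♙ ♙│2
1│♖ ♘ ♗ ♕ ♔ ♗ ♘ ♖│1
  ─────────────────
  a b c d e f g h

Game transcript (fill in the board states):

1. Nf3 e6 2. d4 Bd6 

  a b c d e f g h
  ─────────────────
8│♜ ♞ ♝ ♛ ♚ · ♞ ♜│8
7│♟ ♟ ♟ ♟ · ♟ ♟ ♟│7
6│· · · ♝ ♟ · · ·│6
5│· · · · · · · ·│5
4│· · · ♙ · · · ·│4
3│· · · · · ♘ · ·│3
2│♙ ♙ ♙ · ♙ ♙ ♙ ♙│2
1│♖ ♘ ♗ ♕ ♔ ♗ · ♖│1
  ─────────────────
  a b c d e f g h

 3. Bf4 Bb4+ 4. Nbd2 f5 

  a b c d e f g h
  ─────────────────
8│♜ ♞ ♝ ♛ ♚ · ♞ ♜│8
7│♟ ♟ ♟ ♟ · · ♟ ♟│7
6│· · · · ♟ · · ·│6
5│· · · · · ♟ · ·│5
4│· ♝ · ♙ · ♗ · ·│4
3│· · · · · ♘ · ·│3
2│♙ ♙ ♙ ♘ ♙ ♙ ♙ ♙│2
1│♖ · · ♕ ♔ ♗ · ♖│1
  ─────────────────
  a b c d e f g h

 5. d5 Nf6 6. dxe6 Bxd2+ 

  a b c d e f g h
  ─────────────────
8│♜ ♞ ♝ ♛ ♚ · · ♜│8
7│♟ ♟ ♟ ♟ · · ♟ ♟│7
6│· · · · ♙ ♞ · ·│6
5│· · · · · ♟ · ·│5
4│· · · · · ♗ · ·│4
3│· · · · · ♘ · ·│3
2│♙ ♙ ♙ ♝ ♙ ♙ ♙ ♙│2
1│♖ · · ♕ ♔ ♗ · ♖│1
  ─────────────────
  a b c d e f g h

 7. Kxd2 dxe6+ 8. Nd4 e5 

  a b c d e f g h
  ─────────────────
8│♜ ♞ ♝ ♛ ♚ · · ♜│8
7│♟ ♟ ♟ · · · ♟ ♟│7
6│· · · · · ♞ · ·│6
5│· · · · ♟ ♟ · ·│5
4│· · · ♘ · ♗ · ·│4
3│· · · · · · · ·│3
2│♙ ♙ ♙ ♔ ♙ ♙ ♙ ♙│2
1│♖ · · ♕ · ♗ · ♖│1
  ─────────────────
  a b c d e f g h

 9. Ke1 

  a b c d e f g h
  ─────────────────
8│♜ ♞ ♝ ♛ ♚ · · ♜│8
7│♟ ♟ ♟ · · · ♟ ♟│7
6│· · · · · ♞ · ·│6
5│· · · · ♟ ♟ · ·│5
4│· · · ♘ · ♗ · ·│4
3│· · · · · · · ·│3
2│♙ ♙ ♙ · ♙ ♙ ♙ ♙│2
1│♖ · · ♕ ♔ ♗ · ♖│1
  ─────────────────
  a b c d e f g h


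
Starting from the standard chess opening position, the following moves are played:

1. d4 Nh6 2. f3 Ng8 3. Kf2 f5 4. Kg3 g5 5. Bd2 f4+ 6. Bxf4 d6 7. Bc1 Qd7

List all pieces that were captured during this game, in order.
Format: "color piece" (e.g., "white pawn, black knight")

Tracking captures:
  Bxf4: captured black pawn

black pawn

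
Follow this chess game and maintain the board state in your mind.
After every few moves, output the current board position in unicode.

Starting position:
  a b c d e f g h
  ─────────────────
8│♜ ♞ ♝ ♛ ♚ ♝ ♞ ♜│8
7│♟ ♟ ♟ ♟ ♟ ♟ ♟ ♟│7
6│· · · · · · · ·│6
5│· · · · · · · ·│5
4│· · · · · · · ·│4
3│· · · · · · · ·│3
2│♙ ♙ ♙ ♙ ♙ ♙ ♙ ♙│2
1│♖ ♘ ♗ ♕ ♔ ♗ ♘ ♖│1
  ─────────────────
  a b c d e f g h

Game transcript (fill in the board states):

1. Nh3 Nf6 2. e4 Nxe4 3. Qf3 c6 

  a b c d e f g h
  ─────────────────
8│♜ ♞ ♝ ♛ ♚ ♝ · ♜│8
7│♟ ♟ · ♟ ♟ ♟ ♟ ♟│7
6│· · ♟ · · · · ·│6
5│· · · · · · · ·│5
4│· · · · ♞ · · ·│4
3│· · · · · ♕ · ♘│3
2│♙ ♙ ♙ ♙ · ♙ ♙ ♙│2
1│♖ ♘ ♗ · ♔ ♗ · ♖│1
  ─────────────────
  a b c d e f g h

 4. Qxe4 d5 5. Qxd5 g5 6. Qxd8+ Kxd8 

  a b c d e f g h
  ─────────────────
8│♜ ♞ ♝ ♚ · ♝ · ♜│8
7│♟ ♟ · · ♟ ♟ · ♟│7
6│· · ♟ · · · · ·│6
5│· · · · · · ♟ ·│5
4│· · · · · · · ·│4
3│· · · · · · · ♘│3
2│♙ ♙ ♙ ♙ · ♙ ♙ ♙│2
1│♖ ♘ ♗ · ♔ ♗ · ♖│1
  ─────────────────
  a b c d e f g h

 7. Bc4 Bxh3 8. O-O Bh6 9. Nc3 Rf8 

  a b c d e f g h
  ─────────────────
8│♜ ♞ · ♚ · ♜ · ·│8
7│♟ ♟ · · ♟ ♟ · ♟│7
6│· · ♟ · · · · ♝│6
5│· · · · · · ♟ ·│5
4│· · ♗ · · · · ·│4
3│· · ♘ · · · · ♝│3
2│♙ ♙ ♙ ♙ · ♙ ♙ ♙│2
1│♖ · ♗ · · ♖ ♔ ·│1
  ─────────────────
  a b c d e f g h

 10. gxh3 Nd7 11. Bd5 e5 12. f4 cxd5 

  a b c d e f g h
  ─────────────────
8│♜ · · ♚ · ♜ · ·│8
7│♟ ♟ · ♞ · ♟ · ♟│7
6│· · · · · · · ♝│6
5│· · · ♟ ♟ · ♟ ·│5
4│· · · · · ♙ · ·│4
3│· · ♘ · · · · ♙│3
2│♙ ♙ ♙ ♙ · · · ♙│2
1│♖ · ♗ · · ♖ ♔ ·│1
  ─────────────────
  a b c d e f g h

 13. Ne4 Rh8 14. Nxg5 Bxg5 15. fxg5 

  a b c d e f g h
  ─────────────────
8│♜ · · ♚ · · · ♜│8
7│♟ ♟ · ♞ · ♟ · ♟│7
6│· · · · · · · ·│6
5│· · · ♟ ♟ · ♙ ·│5
4│· · · · · · · ·│4
3│· · · · · · · ♙│3
2│♙ ♙ ♙ ♙ · · · ♙│2
1│♖ · ♗ · · ♖ ♔ ·│1
  ─────────────────
  a b c d e f g h
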